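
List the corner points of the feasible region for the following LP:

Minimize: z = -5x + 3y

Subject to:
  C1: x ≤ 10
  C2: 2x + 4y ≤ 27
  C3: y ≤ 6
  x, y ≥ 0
Each vertex is the intersection of two constraint boundaries that also satisfies all remaining constraints:
  x = 0 and y = 0 → (0, 0)
  x = 10 and y = 0 → (10, 0)
  x = 10 and 2x + 4y = 27 → (10, 1.75)
  2x + 4y = 27 and y = 6 → (1.5, 6)
  y = 6 and x = 0 → (0, 6)

Vertices: (0, 0), (10, 0), (10, 1.75), (1.5, 6), (0, 6)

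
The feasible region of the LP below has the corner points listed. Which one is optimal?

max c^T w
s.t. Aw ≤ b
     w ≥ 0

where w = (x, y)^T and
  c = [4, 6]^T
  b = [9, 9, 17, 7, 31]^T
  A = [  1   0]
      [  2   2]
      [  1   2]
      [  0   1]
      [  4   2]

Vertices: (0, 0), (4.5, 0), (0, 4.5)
(0, 4.5) with z = 27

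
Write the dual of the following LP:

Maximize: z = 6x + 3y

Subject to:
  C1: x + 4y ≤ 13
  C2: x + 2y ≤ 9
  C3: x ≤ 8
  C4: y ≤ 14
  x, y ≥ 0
Minimize: z = 13y1 + 9y2 + 8y3 + 14y4

Subject to:
  C1: -y1 - y2 - y3 ≤ -6
  C2: -4y1 - 2y2 - y4 ≤ -3
  y1, y2, y3, y4 ≥ 0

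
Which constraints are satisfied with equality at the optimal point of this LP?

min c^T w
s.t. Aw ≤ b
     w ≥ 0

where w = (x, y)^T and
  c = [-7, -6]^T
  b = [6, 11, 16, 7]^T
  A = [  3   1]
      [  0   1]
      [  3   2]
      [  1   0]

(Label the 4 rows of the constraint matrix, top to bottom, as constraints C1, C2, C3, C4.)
Optimal: x = 0, y = 6
Binding: C1, x ≥ 0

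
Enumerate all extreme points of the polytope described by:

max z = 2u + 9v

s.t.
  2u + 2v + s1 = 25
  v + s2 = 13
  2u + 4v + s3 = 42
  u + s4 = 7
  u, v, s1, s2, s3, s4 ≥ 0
Each vertex is the intersection of two constraint boundaries that also satisfies all remaining constraints:
  u = 0 and v = 0 → (0, 0)
  u = 7 and v = 0 → (7, 0)
  2u + 2v = 25 and u = 7 → (7, 5.5)
  2u + 2v = 25 and 2u + 4v = 42 → (4, 8.5)
  2u + 4v = 42 and u = 0 → (0, 10.5)

Vertices: (0, 0), (7, 0), (7, 5.5), (4, 8.5), (0, 10.5)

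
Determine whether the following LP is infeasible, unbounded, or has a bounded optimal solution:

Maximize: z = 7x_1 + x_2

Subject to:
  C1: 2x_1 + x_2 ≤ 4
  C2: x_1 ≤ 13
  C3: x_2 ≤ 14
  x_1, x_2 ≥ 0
The point (2, 0) satisfies every constraint, so the LP is feasible; the constraints give x_1 ≤ 13 and x_2 ≤ 14, which with x_1, x_2 ≥ 0 keep the feasible region inside a bounded box. A feasible, bounded LP attains a finite optimum at a vertex.

Feasible with finite optimum z* = 14 at (2, 0).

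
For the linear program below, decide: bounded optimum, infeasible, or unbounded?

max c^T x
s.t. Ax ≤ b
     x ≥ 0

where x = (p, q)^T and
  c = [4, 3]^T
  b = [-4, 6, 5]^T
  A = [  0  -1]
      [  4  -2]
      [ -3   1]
Feasible point: (0, 4) satisfies every constraint, so the LP is feasible.
Direction d = (1, 2): for each constraint row a, a·d ≤ 0 —
  (0)(1) + (-1)(2) = -2 ≤ 0
  (4)(1) + (-2)(2) = 0 ≤ 0
  (-3)(1) + (1)(2) = -1 ≤ 0
and d ≥ 0, so (0, 4) + t·d stays feasible for every t ≥ 0. Along this ray z = 4p + 3q changes by 10 per unit t, so z → +∞.

Unbounded: there is a feasible ray along which z → +∞.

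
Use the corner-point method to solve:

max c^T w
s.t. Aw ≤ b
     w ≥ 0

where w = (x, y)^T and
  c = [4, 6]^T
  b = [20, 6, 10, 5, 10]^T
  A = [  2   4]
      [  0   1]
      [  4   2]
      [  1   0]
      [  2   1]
Each vertex is the intersection of two constraint boundaries that also satisfies all remaining constraints:
  x = 0 and y = 0 → (0, 0)
  4x + 2y = 10 and y = 0 → (2.5, 0)
  2x + 4y = 20 and 4x + 2y = 10 → (0, 5)

Evaluating z = 4x + 6y at each vertex:
  (0, 0): z = 0
  (2.5, 0): z = 10
  (0, 5): z = 30

The maximum is at (0, 5) with z = 30.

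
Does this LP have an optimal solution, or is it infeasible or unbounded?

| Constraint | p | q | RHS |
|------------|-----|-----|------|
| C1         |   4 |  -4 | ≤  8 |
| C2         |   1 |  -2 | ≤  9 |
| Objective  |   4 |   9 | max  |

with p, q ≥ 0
Feasible point: (0, 0) satisfies every constraint, so the LP is feasible.
Direction d = (0, 1): for each constraint row a, a·d ≤ 0 —
  (4)(0) + (-4)(1) = -4 ≤ 0
  (1)(0) + (-2)(1) = -2 ≤ 0
and d ≥ 0, so (0, 0) + t·d stays feasible for every t ≥ 0. Along this ray z = 4p + 9q changes by 9 per unit t, so z → +∞.

Unbounded — the objective can increase without bound over the feasible region.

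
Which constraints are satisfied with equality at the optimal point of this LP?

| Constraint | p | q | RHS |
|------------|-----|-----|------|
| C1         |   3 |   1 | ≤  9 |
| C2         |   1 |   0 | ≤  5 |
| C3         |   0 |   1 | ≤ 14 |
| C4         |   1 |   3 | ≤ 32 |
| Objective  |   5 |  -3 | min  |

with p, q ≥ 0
Optimal: p = 0, q = 9
Binding: C1, p ≥ 0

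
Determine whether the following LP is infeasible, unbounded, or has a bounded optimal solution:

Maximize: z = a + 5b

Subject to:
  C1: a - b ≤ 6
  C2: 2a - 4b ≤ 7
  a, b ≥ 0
Feasible point: (0, 0) satisfies every constraint, so the LP is feasible.
Direction d = (0, 1): for each constraint row a, a·d ≤ 0 —
  (1)(0) + (-1)(1) = -1 ≤ 0
  (2)(0) + (-4)(1) = -4 ≤ 0
and d ≥ 0, so (0, 0) + t·d stays feasible for every t ≥ 0. Along this ray z = a + 5b changes by 5 per unit t, so z → +∞.

Unbounded — the objective can increase without bound over the feasible region.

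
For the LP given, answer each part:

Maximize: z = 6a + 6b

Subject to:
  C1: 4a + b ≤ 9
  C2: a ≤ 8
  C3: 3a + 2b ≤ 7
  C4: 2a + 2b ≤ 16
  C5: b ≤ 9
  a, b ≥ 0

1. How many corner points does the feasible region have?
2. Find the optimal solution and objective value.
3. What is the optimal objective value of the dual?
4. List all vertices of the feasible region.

1. 4
2. a = 0, b = 3.5, z = 21
3. 21 (by strong duality, equal to the primal optimum)
4. (0, 0), (2.25, 0), (2.2, 0.2), (0, 3.5)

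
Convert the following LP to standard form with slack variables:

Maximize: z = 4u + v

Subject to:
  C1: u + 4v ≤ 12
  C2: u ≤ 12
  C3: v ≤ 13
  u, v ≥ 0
max z = 4u + v

s.t.
  u + 4v + s1 = 12
  u + s2 = 12
  v + s3 = 13
  u, v, s1, s2, s3 ≥ 0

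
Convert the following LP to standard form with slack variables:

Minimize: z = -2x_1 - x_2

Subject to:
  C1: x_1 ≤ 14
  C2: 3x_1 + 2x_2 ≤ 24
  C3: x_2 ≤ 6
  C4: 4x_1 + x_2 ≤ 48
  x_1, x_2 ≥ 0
min z = -2x_1 - x_2

s.t.
  x_1 + s1 = 14
  3x_1 + 2x_2 + s2 = 24
  x_2 + s3 = 6
  4x_1 + x_2 + s4 = 48
  x_1, x_2, s1, s2, s3, s4 ≥ 0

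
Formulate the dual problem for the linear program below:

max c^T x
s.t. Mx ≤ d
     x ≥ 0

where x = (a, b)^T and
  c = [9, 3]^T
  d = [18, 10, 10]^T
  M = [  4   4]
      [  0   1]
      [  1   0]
Minimize: z = 18y1 + 10y2 + 10y3

Subject to:
  C1: -4y1 - y3 ≤ -9
  C2: -4y1 - y2 ≤ -3
  y1, y2, y3 ≥ 0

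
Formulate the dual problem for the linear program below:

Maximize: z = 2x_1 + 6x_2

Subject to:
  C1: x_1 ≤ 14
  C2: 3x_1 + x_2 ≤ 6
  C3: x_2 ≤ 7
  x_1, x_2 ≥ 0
Minimize: z = 14y1 + 6y2 + 7y3

Subject to:
  C1: -y1 - 3y2 ≤ -2
  C2: -y2 - y3 ≤ -6
  y1, y2, y3 ≥ 0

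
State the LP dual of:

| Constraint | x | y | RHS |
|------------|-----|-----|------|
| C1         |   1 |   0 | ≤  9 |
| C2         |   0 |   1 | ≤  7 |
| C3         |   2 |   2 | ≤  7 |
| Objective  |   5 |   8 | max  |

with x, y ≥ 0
Minimize: z = 9y1 + 7y2 + 7y3

Subject to:
  C1: -y1 - 2y3 ≤ -5
  C2: -y2 - 2y3 ≤ -8
  y1, y2, y3 ≥ 0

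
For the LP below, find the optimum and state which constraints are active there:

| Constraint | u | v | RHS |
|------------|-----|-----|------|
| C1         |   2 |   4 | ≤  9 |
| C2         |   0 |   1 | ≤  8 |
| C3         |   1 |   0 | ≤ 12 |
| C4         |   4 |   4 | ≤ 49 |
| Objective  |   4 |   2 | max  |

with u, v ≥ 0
Optimal: u = 4.5, v = 0
Slack at optimum:
  C1: slack = 0 (binding)
  C2: slack = 8
  C3: slack = 7.5
  C4: slack = 31
  u ≥ 0: u = 4.5
  v ≥ 0: v = 0 (binding)
Binding constraints: C1, v ≥ 0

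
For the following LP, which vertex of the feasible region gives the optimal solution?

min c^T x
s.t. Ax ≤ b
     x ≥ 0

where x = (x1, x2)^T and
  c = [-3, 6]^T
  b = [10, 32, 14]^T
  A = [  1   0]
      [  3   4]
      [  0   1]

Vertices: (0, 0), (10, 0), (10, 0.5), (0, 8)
(10, 0) with z = -30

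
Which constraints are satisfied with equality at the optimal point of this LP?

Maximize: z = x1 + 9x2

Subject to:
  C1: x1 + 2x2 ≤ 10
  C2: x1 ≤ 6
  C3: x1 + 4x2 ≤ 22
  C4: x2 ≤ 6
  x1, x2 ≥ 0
Optimal: x1 = 0, x2 = 5
Slack at optimum:
  C1: slack = 0 (binding)
  C2: slack = 6
  C3: slack = 2
  C4: slack = 1
  x1 ≥ 0: x1 = 0 (binding)
  x2 ≥ 0: x2 = 5
Binding constraints: C1, x1 ≥ 0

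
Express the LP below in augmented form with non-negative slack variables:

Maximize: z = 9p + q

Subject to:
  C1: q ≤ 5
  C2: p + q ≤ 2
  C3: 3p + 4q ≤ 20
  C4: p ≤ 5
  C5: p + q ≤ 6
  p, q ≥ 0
max z = 9p + q

s.t.
  q + s1 = 5
  p + q + s2 = 2
  3p + 4q + s3 = 20
  p + s4 = 5
  p + q + s5 = 6
  p, q, s1, s2, s3, s4, s5 ≥ 0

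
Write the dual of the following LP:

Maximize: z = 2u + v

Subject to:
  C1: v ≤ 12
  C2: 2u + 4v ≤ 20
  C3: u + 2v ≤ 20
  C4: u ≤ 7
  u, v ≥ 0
Minimize: z = 12y1 + 20y2 + 20y3 + 7y4

Subject to:
  C1: -2y2 - y3 - y4 ≤ -2
  C2: -y1 - 4y2 - 2y3 ≤ -1
  y1, y2, y3, y4 ≥ 0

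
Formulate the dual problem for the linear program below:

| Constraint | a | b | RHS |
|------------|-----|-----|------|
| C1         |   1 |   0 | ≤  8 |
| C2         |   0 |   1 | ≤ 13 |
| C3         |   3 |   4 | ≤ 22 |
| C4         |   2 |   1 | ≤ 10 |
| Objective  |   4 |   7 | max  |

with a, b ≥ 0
Minimize: z = 8y1 + 13y2 + 22y3 + 10y4

Subject to:
  C1: -y1 - 3y3 - 2y4 ≤ -4
  C2: -y2 - 4y3 - y4 ≤ -7
  y1, y2, y3, y4 ≥ 0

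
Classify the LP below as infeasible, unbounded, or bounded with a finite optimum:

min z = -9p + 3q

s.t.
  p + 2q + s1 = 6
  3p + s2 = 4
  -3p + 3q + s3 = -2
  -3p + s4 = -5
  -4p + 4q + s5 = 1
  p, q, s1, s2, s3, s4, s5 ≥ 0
The row 3p + s2 = 4 with s2 ≥ 0 requires 3p ≤ 4, while the row -3p + s4 = -5 with s4 ≥ 0 is equivalent to 3p ≥ 5. Together they would need 5 ≤ 3p ≤ 4, which is impossible since 5 > 4. No point satisfies all constraints.

The feasible region is empty; the LP is infeasible.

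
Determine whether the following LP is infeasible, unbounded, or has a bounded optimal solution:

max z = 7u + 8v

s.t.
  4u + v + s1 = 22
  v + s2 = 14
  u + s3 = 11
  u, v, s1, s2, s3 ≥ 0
The point (2, 14) satisfies every constraint, so the LP is feasible; the constraints give u ≤ 11 and v ≤ 14, which with u, v ≥ 0 keep the feasible region inside a bounded box. A feasible, bounded LP attains a finite optimum at a vertex.

Evaluating z = 7u + 8v at each vertex:
  (0, 0): z = 0
  (5.5, 0): z = 38.5
  (2, 14): z = 126
  (0, 14): z = 112

Feasible with finite optimum z* = 126 at (2, 14).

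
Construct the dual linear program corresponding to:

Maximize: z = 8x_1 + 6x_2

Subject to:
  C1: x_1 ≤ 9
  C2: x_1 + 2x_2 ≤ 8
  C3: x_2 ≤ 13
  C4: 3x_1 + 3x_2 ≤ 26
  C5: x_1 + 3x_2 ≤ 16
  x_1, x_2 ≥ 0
Minimize: z = 9y1 + 8y2 + 13y3 + 26y4 + 16y5

Subject to:
  C1: -y1 - y2 - 3y4 - y5 ≤ -8
  C2: -2y2 - y3 - 3y4 - 3y5 ≤ -6
  y1, y2, y3, y4, y5 ≥ 0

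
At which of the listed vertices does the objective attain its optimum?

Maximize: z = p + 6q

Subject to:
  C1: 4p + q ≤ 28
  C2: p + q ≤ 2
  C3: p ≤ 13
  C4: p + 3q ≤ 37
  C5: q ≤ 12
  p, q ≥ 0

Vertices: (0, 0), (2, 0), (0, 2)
Evaluating z = p + 6q at each vertex:
  (0, 0): z = 0
  (2, 0): z = 2
  (0, 2): z = 12

The largest value is z = 12, attained at (0, 2).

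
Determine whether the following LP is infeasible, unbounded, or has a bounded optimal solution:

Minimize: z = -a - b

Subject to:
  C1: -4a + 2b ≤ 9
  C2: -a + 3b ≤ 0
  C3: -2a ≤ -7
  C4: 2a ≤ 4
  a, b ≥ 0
C4 requires 2a ≤ 4, while C3 (-2a ≤ -7) is equivalent to 2a ≥ 7. Together they would need 7 ≤ 2a ≤ 4, which is impossible since 7 > 4. No point satisfies all constraints.

Infeasible: no point satisfies all constraints simultaneously.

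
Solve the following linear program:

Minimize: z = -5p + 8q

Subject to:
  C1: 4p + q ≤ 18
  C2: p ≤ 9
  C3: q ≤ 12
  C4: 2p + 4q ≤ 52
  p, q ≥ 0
p = 4.5, q = 0, z = -22.5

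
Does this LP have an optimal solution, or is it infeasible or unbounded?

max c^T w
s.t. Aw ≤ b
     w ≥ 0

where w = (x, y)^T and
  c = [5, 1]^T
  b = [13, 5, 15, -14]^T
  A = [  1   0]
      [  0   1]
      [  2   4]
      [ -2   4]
The point (7.5, 0) satisfies every constraint, so the LP is feasible; the constraints give x ≤ 13 and y ≤ 5, which with x, y ≥ 0 keep the feasible region inside a bounded box. A feasible, bounded LP attains a finite optimum at a vertex.

The LP has an optimal solution: (7.5, 0) with z = 37.5.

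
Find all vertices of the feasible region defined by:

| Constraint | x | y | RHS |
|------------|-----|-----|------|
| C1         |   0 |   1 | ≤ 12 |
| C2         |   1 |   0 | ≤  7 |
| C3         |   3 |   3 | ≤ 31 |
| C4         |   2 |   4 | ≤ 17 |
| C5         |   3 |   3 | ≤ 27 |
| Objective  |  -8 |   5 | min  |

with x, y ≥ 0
Each vertex is the intersection of two constraint boundaries that also satisfies all remaining constraints:
  x = 0 and y = 0 → (0, 0)
  x = 7 and y = 0 → (7, 0)
  x = 7 and 2x + 4y = 17 → (7, 0.75)
  2x + 4y = 17 and x = 0 → (0, 4.25)

Vertices: (0, 0), (7, 0), (7, 0.75), (0, 4.25)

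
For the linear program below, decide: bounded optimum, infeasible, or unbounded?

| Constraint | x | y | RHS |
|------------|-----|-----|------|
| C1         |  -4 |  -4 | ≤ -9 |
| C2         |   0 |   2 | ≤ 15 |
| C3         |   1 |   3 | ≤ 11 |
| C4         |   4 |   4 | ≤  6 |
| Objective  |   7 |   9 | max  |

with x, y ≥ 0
C4 requires 4x + 4y ≤ 6, while C1 (-4x - 4y ≤ -9) is equivalent to 4x + 4y ≥ 9. Together they would need 9 ≤ 4x + 4y ≤ 6, which is impossible since 9 > 6. No point satisfies all constraints.

Infeasible: no point satisfies all constraints simultaneously.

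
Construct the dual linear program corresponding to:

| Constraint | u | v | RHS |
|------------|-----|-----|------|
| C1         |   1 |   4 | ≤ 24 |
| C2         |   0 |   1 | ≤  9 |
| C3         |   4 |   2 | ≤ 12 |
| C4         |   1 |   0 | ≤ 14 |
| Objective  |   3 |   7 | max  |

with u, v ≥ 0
Minimize: z = 24y1 + 9y2 + 12y3 + 14y4

Subject to:
  C1: -y1 - 4y3 - y4 ≤ -3
  C2: -4y1 - y2 - 2y3 ≤ -7
  y1, y2, y3, y4 ≥ 0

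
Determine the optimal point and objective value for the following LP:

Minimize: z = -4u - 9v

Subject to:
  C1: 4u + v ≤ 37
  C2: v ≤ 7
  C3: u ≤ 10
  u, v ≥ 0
Each vertex is the intersection of two constraint boundaries that also satisfies all remaining constraints:
  u = 0 and v = 0 → (0, 0)
  4u + v = 37 and v = 0 → (9.25, 0)
  4u + v = 37 and v = 7 → (7.5, 7)
  v = 7 and u = 0 → (0, 7)

Evaluating z = -4u - 9v at each vertex:
  (0, 0): z = 0
  (9.25, 0): z = -37
  (7.5, 7): z = -93
  (0, 7): z = -63

The minimum is at (7.5, 7) with z = -93.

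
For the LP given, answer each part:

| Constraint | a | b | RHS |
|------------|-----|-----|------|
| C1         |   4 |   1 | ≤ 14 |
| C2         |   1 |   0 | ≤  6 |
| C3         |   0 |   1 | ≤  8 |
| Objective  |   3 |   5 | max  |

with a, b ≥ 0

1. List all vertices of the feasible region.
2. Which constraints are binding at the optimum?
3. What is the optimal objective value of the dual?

1. (0, 0), (3.5, 0), (1.5, 8), (0, 8)
2. C1, C3
3. 44.5 (by strong duality, equal to the primal optimum)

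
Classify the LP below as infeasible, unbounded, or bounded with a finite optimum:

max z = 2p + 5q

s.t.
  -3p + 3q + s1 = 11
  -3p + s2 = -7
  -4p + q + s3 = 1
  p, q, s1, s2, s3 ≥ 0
Feasible point: (3, 0) satisfies every constraint, so the LP is feasible.
Direction d = (1, 0): for each constraint row a, a·d ≤ 0 —
  (-3)(1) + (3)(0) = -3 ≤ 0
  (-3)(1) + (0)(0) = -3 ≤ 0
  (-4)(1) + (1)(0) = -4 ≤ 0
and d ≥ 0, so (3, 0) + t·d stays feasible for every t ≥ 0. Along this ray z = 2p + 5q changes by 2 per unit t, so z → +∞.

Unbounded: there is a feasible ray along which z → +∞.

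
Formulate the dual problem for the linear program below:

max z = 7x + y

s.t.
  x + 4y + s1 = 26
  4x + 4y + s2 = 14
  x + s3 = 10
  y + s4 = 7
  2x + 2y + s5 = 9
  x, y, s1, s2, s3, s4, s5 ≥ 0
Minimize: z = 26y1 + 14y2 + 10y3 + 7y4 + 9y5

Subject to:
  C1: -y1 - 4y2 - y3 - 2y5 ≤ -7
  C2: -4y1 - 4y2 - y4 - 2y5 ≤ -1
  y1, y2, y3, y4, y5 ≥ 0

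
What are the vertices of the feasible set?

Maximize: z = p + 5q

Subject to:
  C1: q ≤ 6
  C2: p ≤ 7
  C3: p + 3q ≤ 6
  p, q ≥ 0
Each vertex is the intersection of two constraint boundaries that also satisfies all remaining constraints:
  p = 0 and q = 0 → (0, 0)
  p + 3q = 6 and q = 0 → (6, 0)
  p + 3q = 6 and p = 0 → (0, 2)

Vertices: (0, 0), (6, 0), (0, 2)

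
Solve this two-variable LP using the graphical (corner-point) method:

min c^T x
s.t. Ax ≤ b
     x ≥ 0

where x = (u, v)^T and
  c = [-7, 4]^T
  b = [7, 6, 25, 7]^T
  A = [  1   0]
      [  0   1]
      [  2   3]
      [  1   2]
Each vertex is the intersection of two constraint boundaries that also satisfies all remaining constraints:
  u = 0 and v = 0 → (0, 0)
  u = 7 and u + 2v = 7 → (7, 0)
  u + 2v = 7 and u = 0 → (0, 3.5)

Evaluating z = -7u + 4v at each vertex:
  (0, 0): z = 0
  (7, 0): z = -49
  (0, 3.5): z = 14

The minimum is at (7, 0) with z = -49.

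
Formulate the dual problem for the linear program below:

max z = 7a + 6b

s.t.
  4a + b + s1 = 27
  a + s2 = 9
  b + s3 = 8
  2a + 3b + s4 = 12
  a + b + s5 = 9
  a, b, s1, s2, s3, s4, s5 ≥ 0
Minimize: z = 27y1 + 9y2 + 8y3 + 12y4 + 9y5

Subject to:
  C1: -4y1 - y2 - 2y4 - y5 ≤ -7
  C2: -y1 - y3 - 3y4 - y5 ≤ -6
  y1, y2, y3, y4, y5 ≥ 0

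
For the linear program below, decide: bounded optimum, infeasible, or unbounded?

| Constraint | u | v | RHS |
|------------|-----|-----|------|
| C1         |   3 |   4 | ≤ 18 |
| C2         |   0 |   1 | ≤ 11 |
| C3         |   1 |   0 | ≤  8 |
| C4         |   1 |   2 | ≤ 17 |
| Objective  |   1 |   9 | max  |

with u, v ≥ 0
The point (0, 4.5) satisfies every constraint, so the LP is feasible; the constraints give u ≤ 8 and v ≤ 11, which with u, v ≥ 0 keep the feasible region inside a bounded box. A feasible, bounded LP attains a finite optimum at a vertex.

Evaluating z = u + 9v at each vertex:
  (0, 0): z = 0
  (6, 0): z = 6
  (0, 4.5): z = 40.5

Feasible with finite optimum z* = 40.5 at (0, 4.5).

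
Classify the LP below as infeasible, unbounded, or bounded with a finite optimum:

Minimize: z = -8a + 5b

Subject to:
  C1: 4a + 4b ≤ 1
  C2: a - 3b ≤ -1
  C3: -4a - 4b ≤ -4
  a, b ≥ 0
C1 requires 4a + 4b ≤ 1, while C3 (-4a - 4b ≤ -4) is equivalent to 4a + 4b ≥ 4. Together they would need 4 ≤ 4a + 4b ≤ 1, which is impossible since 4 > 1. No point satisfies all constraints.

Infeasible: no point satisfies all constraints simultaneously.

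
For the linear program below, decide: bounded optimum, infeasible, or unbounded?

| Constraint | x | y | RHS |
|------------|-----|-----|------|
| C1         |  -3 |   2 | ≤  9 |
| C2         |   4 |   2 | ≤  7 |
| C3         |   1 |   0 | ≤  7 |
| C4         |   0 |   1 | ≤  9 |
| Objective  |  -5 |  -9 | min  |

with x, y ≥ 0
The point (0, 3.5) satisfies every constraint, so the LP is feasible; the constraints give x ≤ 7 and y ≤ 9, which with x, y ≥ 0 keep the feasible region inside a bounded box. A feasible, bounded LP attains a finite optimum at a vertex.

Evaluating z = -5x - 9y at each vertex:
  (0, 0): z = 0
  (1.75, 0): z = -8.75
  (0, 3.5): z = -31.5

Feasible with finite optimum z* = -31.5 at (0, 3.5).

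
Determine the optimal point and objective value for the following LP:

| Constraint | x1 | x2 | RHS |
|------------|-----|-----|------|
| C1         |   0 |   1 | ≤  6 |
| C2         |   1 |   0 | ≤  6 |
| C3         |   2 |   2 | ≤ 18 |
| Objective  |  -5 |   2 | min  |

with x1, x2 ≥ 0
Each vertex is the intersection of two constraint boundaries that also satisfies all remaining constraints:
  x1 = 0 and x2 = 0 → (0, 0)
  x1 = 6 and x2 = 0 → (6, 0)
  x1 = 6 and 2x1 + 2x2 = 18 → (6, 3)
  x2 = 6 and 2x1 + 2x2 = 18 → (3, 6)
  x2 = 6 and x1 = 0 → (0, 6)

Evaluating z = -5x1 + 2x2 at each vertex:
  (0, 0): z = 0
  (6, 0): z = -30
  (6, 3): z = -24
  (3, 6): z = -3
  (0, 6): z = 12

The minimum is at (6, 0) with z = -30.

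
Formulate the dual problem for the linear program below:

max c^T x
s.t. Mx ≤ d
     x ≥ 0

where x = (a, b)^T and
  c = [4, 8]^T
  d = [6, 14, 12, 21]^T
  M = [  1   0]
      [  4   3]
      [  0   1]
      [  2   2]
Minimize: z = 6y1 + 14y2 + 12y3 + 21y4

Subject to:
  C1: -y1 - 4y2 - 2y4 ≤ -4
  C2: -3y2 - y3 - 2y4 ≤ -8
  y1, y2, y3, y4 ≥ 0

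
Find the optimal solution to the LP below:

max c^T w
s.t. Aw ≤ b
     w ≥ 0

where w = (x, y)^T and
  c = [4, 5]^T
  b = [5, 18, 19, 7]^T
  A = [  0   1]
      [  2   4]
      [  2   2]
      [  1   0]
Each vertex is the intersection of two constraint boundaries that also satisfies all remaining constraints:
  x = 0 and y = 0 → (0, 0)
  x = 7 and y = 0 → (7, 0)
  2x + 4y = 18 and x = 7 → (7, 1)
  2x + 4y = 18 and x = 0 → (0, 4.5)

Evaluating z = 4x + 5y at each vertex:
  (0, 0): z = 0
  (7, 0): z = 28
  (7, 1): z = 33
  (0, 4.5): z = 22.5

The maximum is at (7, 1) with z = 33.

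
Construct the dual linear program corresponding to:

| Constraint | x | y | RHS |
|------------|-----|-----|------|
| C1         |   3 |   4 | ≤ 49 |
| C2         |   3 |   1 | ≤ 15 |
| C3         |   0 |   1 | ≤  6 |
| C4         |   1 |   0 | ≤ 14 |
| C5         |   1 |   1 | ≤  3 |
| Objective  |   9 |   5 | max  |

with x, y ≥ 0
Minimize: z = 49y1 + 15y2 + 6y3 + 14y4 + 3y5

Subject to:
  C1: -3y1 - 3y2 - y4 - y5 ≤ -9
  C2: -4y1 - y2 - y3 - y5 ≤ -5
  y1, y2, y3, y4, y5 ≥ 0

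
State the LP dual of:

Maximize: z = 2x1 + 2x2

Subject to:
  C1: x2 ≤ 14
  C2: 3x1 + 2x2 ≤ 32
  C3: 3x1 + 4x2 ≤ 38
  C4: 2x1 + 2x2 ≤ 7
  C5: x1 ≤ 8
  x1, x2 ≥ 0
Minimize: z = 14y1 + 32y2 + 38y3 + 7y4 + 8y5

Subject to:
  C1: -3y2 - 3y3 - 2y4 - y5 ≤ -2
  C2: -y1 - 2y2 - 4y3 - 2y4 ≤ -2
  y1, y2, y3, y4, y5 ≥ 0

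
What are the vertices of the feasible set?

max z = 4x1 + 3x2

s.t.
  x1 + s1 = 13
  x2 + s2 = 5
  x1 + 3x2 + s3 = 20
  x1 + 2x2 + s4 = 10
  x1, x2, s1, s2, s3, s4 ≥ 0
Each vertex is the intersection of two constraint boundaries that also satisfies all remaining constraints:
  x1 = 0 and x2 = 0 → (0, 0)
  x1 + 2x2 = 10 and x2 = 0 → (10, 0)
  x2 = 5 and x1 + 2x2 = 10 → (0, 5)

Vertices: (0, 0), (10, 0), (0, 5)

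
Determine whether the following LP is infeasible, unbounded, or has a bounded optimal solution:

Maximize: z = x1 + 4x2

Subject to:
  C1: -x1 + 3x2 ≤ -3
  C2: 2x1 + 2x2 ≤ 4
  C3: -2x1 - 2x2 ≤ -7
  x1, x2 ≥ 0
C2 requires 2x1 + 2x2 ≤ 4, while C3 (-2x1 - 2x2 ≤ -7) is equivalent to 2x1 + 2x2 ≥ 7. Together they would need 7 ≤ 2x1 + 2x2 ≤ 4, which is impossible since 7 > 4. No point satisfies all constraints.

Infeasible — the constraint set is empty.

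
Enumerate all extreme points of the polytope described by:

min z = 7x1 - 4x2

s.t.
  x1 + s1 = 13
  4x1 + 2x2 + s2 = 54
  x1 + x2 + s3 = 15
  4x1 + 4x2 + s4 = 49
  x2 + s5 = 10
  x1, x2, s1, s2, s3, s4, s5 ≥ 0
Each vertex is the intersection of two constraint boundaries that also satisfies all remaining constraints:
  x1 = 0 and x2 = 0 → (0, 0)
  4x1 + 4x2 = 49 and x2 = 0 → (12.25, 0)
  4x1 + 4x2 = 49 and x2 = 10 → (2.25, 10)
  x2 = 10 and x1 = 0 → (0, 10)

Vertices: (0, 0), (12.25, 0), (2.25, 10), (0, 10)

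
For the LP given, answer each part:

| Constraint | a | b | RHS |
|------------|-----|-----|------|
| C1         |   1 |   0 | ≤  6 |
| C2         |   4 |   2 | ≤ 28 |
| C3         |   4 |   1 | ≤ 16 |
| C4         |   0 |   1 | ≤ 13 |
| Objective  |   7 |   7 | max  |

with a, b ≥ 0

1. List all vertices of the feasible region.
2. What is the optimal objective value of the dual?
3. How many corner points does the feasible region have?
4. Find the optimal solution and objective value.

1. (0, 0), (4, 0), (1, 12), (0.5, 13), (0, 13)
2. 94.5 (by strong duality, equal to the primal optimum)
3. 5
4. a = 0.5, b = 13, z = 94.5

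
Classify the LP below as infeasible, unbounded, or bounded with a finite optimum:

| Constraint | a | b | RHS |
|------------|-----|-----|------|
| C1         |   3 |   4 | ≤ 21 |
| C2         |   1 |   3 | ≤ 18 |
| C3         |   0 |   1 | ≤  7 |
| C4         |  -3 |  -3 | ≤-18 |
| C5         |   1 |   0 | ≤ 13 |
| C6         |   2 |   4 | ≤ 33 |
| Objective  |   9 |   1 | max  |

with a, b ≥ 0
The point (7, 0) satisfies every constraint, so the LP is feasible; the constraints give a ≤ 13 and b ≤ 7, which with a, b ≥ 0 keep the feasible region inside a bounded box. A feasible, bounded LP attains a finite optimum at a vertex.

Evaluating z = 9a + b at each vertex:
  (6, 0): z = 54
  (7, 0): z = 63
  (3, 3): z = 30

The LP has an optimal solution: (7, 0) with z = 63.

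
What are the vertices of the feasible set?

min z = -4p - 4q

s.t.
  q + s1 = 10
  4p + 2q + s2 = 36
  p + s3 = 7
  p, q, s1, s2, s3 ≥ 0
Each vertex is the intersection of two constraint boundaries that also satisfies all remaining constraints:
  p = 0 and q = 0 → (0, 0)
  p = 7 and q = 0 → (7, 0)
  4p + 2q = 36 and p = 7 → (7, 4)
  q = 10 and 4p + 2q = 36 → (4, 10)
  q = 10 and p = 0 → (0, 10)

Vertices: (0, 0), (7, 0), (7, 4), (4, 10), (0, 10)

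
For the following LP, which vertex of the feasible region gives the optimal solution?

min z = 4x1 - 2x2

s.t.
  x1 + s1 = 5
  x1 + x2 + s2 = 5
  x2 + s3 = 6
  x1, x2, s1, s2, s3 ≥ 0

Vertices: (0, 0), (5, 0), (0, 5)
Evaluating z = 4x1 - 2x2 at each vertex:
  (0, 0): z = 0
  (5, 0): z = 20
  (0, 5): z = -10

The smallest value is z = -10, attained at (0, 5).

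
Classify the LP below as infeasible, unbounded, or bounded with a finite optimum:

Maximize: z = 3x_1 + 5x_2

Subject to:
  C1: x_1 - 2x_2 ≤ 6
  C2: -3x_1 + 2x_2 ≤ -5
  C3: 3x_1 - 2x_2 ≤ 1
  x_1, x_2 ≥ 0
C3 requires 3x_1 - 2x_2 ≤ 1, while C2 (-3x_1 + 2x_2 ≤ -5) is equivalent to 3x_1 - 2x_2 ≥ 5. Together they would need 5 ≤ 3x_1 - 2x_2 ≤ 1, which is impossible since 5 > 1. No point satisfies all constraints.

The feasible region is empty; the LP is infeasible.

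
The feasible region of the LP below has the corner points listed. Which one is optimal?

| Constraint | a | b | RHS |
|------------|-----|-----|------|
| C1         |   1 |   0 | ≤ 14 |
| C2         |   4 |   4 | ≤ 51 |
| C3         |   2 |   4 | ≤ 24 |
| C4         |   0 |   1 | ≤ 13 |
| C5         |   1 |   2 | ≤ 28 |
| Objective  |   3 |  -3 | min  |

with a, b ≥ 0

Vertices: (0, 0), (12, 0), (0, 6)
(0, 6) with z = -18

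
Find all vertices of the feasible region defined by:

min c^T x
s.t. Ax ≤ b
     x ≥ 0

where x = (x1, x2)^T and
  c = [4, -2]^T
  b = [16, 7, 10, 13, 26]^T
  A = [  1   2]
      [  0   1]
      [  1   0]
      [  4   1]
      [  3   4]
Each vertex is the intersection of two constraint boundaries that also satisfies all remaining constraints:
  x1 = 0 and x2 = 0 → (0, 0)
  4x1 + x2 = 13 and x2 = 0 → (3.25, 0)
  4x1 + x2 = 13 and 3x1 + 4x2 = 26 → (2, 5)
  3x1 + 4x2 = 26 and x1 = 0 → (0, 6.5)

Vertices: (0, 0), (3.25, 0), (2, 5), (0, 6.5)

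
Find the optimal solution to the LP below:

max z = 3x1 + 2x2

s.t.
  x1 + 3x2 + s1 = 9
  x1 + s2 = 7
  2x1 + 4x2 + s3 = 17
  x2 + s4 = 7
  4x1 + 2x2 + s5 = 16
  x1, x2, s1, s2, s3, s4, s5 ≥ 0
x1 = 3, x2 = 2, z = 13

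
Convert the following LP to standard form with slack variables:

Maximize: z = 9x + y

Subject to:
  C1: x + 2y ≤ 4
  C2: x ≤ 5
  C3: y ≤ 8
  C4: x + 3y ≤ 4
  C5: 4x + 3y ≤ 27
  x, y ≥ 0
max z = 9x + y

s.t.
  x + 2y + s1 = 4
  x + s2 = 5
  y + s3 = 8
  x + 3y + s4 = 4
  4x + 3y + s5 = 27
  x, y, s1, s2, s3, s4, s5 ≥ 0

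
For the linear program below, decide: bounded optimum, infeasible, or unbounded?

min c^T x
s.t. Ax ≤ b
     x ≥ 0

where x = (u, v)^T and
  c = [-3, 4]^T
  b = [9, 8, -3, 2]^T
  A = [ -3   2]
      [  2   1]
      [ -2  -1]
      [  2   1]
One constraint requires 2u + v ≤ 2, while the constraint -2u - v ≤ -3 is equivalent to 2u + v ≥ 3. Together they would need 3 ≤ 2u + v ≤ 2, which is impossible since 3 > 2. No point satisfies all constraints.

The feasible region is empty; the LP is infeasible.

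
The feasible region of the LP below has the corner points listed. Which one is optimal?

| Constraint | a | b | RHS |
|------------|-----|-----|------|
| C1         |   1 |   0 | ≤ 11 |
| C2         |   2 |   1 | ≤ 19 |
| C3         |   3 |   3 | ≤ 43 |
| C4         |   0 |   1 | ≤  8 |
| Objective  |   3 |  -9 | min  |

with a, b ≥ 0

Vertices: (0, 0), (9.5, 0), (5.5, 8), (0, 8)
Evaluating z = 3a - 9b at each vertex:
  (0, 0): z = 0
  (9.5, 0): z = 28.5
  (5.5, 8): z = -55.5
  (0, 8): z = -72

The smallest value is z = -72, attained at (0, 8).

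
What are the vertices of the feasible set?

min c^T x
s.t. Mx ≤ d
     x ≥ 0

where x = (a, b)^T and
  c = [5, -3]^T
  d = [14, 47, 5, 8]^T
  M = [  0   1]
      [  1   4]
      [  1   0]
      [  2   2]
Each vertex is the intersection of two constraint boundaries that also satisfies all remaining constraints:
  a = 0 and b = 0 → (0, 0)
  2a + 2b = 8 and b = 0 → (4, 0)
  2a + 2b = 8 and a = 0 → (0, 4)

Vertices: (0, 0), (4, 0), (0, 4)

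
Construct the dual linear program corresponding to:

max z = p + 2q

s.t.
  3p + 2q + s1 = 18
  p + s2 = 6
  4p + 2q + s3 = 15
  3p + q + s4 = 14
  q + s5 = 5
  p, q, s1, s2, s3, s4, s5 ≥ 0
Minimize: z = 18y1 + 6y2 + 15y3 + 14y4 + 5y5

Subject to:
  C1: -3y1 - y2 - 4y3 - 3y4 ≤ -1
  C2: -2y1 - 2y3 - y4 - y5 ≤ -2
  y1, y2, y3, y4, y5 ≥ 0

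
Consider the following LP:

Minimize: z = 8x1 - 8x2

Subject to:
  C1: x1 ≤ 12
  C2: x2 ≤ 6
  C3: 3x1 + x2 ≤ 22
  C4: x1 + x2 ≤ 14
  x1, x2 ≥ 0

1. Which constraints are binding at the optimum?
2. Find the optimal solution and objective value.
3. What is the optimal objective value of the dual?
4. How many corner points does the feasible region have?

1. C2, x1 ≥ 0
2. x1 = 0, x2 = 6, z = -48
3. -48 (by strong duality, equal to the primal optimum)
4. 4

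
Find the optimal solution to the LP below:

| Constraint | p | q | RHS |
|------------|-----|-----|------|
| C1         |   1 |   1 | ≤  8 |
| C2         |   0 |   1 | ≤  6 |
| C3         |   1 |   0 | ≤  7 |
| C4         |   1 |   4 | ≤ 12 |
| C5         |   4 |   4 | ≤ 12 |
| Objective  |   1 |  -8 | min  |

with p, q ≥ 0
Each vertex is the intersection of two constraint boundaries that also satisfies all remaining constraints:
  p = 0 and q = 0 → (0, 0)
  4p + 4q = 12 and q = 0 → (3, 0)
  p + 4q = 12 and 4p + 4q = 12 → (0, 3)

Evaluating z = p - 8q at each vertex:
  (0, 0): z = 0
  (3, 0): z = 3
  (0, 3): z = -24

The minimum is at (0, 3) with z = -24.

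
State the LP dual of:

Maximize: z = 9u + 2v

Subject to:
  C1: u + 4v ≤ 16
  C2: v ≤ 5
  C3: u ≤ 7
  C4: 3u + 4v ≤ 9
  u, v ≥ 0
Minimize: z = 16y1 + 5y2 + 7y3 + 9y4

Subject to:
  C1: -y1 - y3 - 3y4 ≤ -9
  C2: -4y1 - y2 - 4y4 ≤ -2
  y1, y2, y3, y4 ≥ 0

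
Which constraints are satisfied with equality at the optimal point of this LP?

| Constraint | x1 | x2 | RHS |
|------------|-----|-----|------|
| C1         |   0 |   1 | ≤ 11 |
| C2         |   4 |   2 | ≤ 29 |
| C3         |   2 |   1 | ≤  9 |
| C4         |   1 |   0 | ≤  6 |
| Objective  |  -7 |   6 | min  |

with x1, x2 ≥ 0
Optimal: x1 = 4.5, x2 = 0
Slack at optimum:
  C1: slack = 11
  C2: slack = 11
  C3: slack = 0 (binding)
  C4: slack = 1.5
  x1 ≥ 0: x1 = 4.5
  x2 ≥ 0: x2 = 0 (binding)
Binding constraints: C3, x2 ≥ 0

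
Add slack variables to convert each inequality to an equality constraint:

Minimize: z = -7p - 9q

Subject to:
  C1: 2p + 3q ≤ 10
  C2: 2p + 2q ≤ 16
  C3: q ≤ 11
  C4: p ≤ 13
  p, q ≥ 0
min z = -7p - 9q

s.t.
  2p + 3q + s1 = 10
  2p + 2q + s2 = 16
  q + s3 = 11
  p + s4 = 13
  p, q, s1, s2, s3, s4 ≥ 0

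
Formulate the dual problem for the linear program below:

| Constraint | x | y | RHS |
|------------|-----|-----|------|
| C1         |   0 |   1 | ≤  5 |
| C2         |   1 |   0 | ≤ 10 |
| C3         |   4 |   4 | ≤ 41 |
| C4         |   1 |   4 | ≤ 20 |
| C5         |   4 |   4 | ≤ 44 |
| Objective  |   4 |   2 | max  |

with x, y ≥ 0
Minimize: z = 5y1 + 10y2 + 41y3 + 20y4 + 44y5

Subject to:
  C1: -y2 - 4y3 - y4 - 4y5 ≤ -4
  C2: -y1 - 4y3 - 4y4 - 4y5 ≤ -2
  y1, y2, y3, y4, y5 ≥ 0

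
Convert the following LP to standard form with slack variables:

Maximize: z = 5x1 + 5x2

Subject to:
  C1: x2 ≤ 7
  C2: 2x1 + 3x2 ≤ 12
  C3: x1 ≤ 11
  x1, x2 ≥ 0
max z = 5x1 + 5x2

s.t.
  x2 + s1 = 7
  2x1 + 3x2 + s2 = 12
  x1 + s3 = 11
  x1, x2, s1, s2, s3 ≥ 0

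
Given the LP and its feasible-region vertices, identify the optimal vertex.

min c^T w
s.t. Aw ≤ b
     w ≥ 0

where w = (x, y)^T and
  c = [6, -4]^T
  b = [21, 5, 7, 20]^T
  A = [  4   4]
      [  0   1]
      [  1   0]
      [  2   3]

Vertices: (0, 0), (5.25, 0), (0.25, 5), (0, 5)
(0, 5) with z = -20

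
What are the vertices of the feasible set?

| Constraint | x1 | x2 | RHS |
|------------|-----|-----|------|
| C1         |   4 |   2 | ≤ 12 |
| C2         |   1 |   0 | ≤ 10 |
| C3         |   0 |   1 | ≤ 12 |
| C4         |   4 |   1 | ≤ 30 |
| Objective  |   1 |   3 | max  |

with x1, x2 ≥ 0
Each vertex is the intersection of two constraint boundaries that also satisfies all remaining constraints:
  x1 = 0 and x2 = 0 → (0, 0)
  4x1 + 2x2 = 12 and x2 = 0 → (3, 0)
  4x1 + 2x2 = 12 and x1 = 0 → (0, 6)

Vertices: (0, 0), (3, 0), (0, 6)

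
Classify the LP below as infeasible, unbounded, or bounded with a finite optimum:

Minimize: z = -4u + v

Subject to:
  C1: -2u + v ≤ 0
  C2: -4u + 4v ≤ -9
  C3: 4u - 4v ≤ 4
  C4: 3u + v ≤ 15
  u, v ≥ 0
C3 requires 4u - 4v ≤ 4, while C2 (-4u + 4v ≤ -9) is equivalent to 4u - 4v ≥ 9. Together they would need 9 ≤ 4u - 4v ≤ 4, which is impossible since 9 > 4. No point satisfies all constraints.

The feasible region is empty; the LP is infeasible.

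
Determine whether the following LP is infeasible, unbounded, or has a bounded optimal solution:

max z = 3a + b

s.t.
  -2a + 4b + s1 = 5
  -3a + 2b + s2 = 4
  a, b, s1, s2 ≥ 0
Feasible point: (0, 0) satisfies every constraint, so the LP is feasible.
Direction d = (1, 0): for each constraint row a, a·d ≤ 0 —
  (-2)(1) + (4)(0) = -2 ≤ 0
  (-3)(1) + (2)(0) = -3 ≤ 0
and d ≥ 0, so (0, 0) + t·d stays feasible for every t ≥ 0. Along this ray z = 3a + b changes by 3 per unit t, so z → +∞.

The LP is unbounded; z can be made arbitrarily large.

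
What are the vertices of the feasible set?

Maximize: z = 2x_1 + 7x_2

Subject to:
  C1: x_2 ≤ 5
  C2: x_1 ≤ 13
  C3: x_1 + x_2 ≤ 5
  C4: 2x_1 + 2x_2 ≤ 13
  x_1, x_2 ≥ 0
Each vertex is the intersection of two constraint boundaries that also satisfies all remaining constraints:
  x_1 = 0 and x_2 = 0 → (0, 0)
  x_1 + x_2 = 5 and x_2 = 0 → (5, 0)
  x_2 = 5 and x_1 + x_2 = 5 → (0, 5)

Vertices: (0, 0), (5, 0), (0, 5)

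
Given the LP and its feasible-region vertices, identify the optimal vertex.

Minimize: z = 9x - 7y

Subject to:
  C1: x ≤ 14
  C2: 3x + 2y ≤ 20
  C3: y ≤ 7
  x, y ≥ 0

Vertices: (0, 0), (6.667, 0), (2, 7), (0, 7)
Evaluating z = 9x - 7y at each vertex:
  (0, 0): z = 0
  (6.667, 0): z = 60
  (2, 7): z = -31
  (0, 7): z = -49

The smallest value is z = -49, attained at (0, 7).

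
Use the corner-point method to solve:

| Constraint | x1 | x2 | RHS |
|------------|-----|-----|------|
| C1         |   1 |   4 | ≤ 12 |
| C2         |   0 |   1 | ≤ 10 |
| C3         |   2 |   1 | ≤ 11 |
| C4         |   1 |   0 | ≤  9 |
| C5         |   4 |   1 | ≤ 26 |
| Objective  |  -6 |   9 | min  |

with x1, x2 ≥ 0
Each vertex is the intersection of two constraint boundaries that also satisfies all remaining constraints:
  x1 = 0 and x2 = 0 → (0, 0)
  2x1 + x2 = 11 and x2 = 0 → (5.5, 0)
  x1 + 4x2 = 12 and 2x1 + x2 = 11 → (4.571, 1.857)
  x1 + 4x2 = 12 and x1 = 0 → (0, 3)

Evaluating z = -6x1 + 9x2 at each vertex:
  (0, 0): z = 0
  (5.5, 0): z = -33
  (4.571, 1.857): z = -10.71
  (0, 3): z = 27

The minimum is at (5.5, 0) with z = -33.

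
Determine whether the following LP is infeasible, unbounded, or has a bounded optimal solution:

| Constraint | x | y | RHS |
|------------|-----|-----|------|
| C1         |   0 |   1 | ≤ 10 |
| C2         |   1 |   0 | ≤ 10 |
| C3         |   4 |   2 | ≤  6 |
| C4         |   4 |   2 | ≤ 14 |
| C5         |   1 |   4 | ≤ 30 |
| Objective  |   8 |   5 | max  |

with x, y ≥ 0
The point (0, 3) satisfies every constraint, so the LP is feasible; the constraints give x ≤ 10 and y ≤ 10, which with x, y ≥ 0 keep the feasible region inside a bounded box. A feasible, bounded LP attains a finite optimum at a vertex.

The LP has an optimal solution: (0, 3) with z = 15.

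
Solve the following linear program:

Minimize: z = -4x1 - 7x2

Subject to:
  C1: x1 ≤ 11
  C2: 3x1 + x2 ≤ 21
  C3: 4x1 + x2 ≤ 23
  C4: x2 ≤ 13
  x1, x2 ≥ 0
Each vertex is the intersection of two constraint boundaries that also satisfies all remaining constraints:
  x1 = 0 and x2 = 0 → (0, 0)
  4x1 + x2 = 23 and x2 = 0 → (5.75, 0)
  4x1 + x2 = 23 and x2 = 13 → (2.5, 13)
  x2 = 13 and x1 = 0 → (0, 13)

Evaluating z = -4x1 - 7x2 at each vertex:
  (0, 0): z = 0
  (5.75, 0): z = -23
  (2.5, 13): z = -101
  (0, 13): z = -91

The minimum is at (2.5, 13) with z = -101.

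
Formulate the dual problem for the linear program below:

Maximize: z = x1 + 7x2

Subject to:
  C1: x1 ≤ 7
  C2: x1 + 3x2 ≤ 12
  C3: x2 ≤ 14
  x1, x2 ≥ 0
Minimize: z = 7y1 + 12y2 + 14y3

Subject to:
  C1: -y1 - y2 ≤ -1
  C2: -3y2 - y3 ≤ -7
  y1, y2, y3 ≥ 0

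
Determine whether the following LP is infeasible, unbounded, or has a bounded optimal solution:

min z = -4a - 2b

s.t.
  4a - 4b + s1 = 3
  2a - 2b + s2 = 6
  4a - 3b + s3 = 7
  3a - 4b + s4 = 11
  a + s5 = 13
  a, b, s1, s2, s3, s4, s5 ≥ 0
Feasible point: (0, 0) satisfies every constraint, so the LP is feasible.
Direction d = (0, 1): for each constraint row a, a·d ≤ 0 —
  (4)(0) + (-4)(1) = -4 ≤ 0
  (2)(0) + (-2)(1) = -2 ≤ 0
  (4)(0) + (-3)(1) = -3 ≤ 0
  (3)(0) + (-4)(1) = -4 ≤ 0
  (1)(0) + (0)(1) = 0 ≤ 0
and d ≥ 0, so (0, 0) + t·d stays feasible for every t ≥ 0. Along this ray z = -4a - 2b changes by -2 per unit t, so z → −∞.

The LP is unbounded; z can be made arbitrarily small.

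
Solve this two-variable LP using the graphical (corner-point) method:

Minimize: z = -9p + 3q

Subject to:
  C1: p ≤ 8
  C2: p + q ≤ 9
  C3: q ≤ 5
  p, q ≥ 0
p = 8, q = 0, z = -72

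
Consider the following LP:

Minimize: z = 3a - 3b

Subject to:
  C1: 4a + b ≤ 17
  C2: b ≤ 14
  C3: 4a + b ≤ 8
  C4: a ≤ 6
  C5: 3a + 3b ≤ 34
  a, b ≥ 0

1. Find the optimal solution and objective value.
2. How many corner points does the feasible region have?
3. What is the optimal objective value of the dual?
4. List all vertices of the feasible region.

1. a = 0, b = 8, z = -24
2. 3
3. -24 (by strong duality, equal to the primal optimum)
4. (0, 0), (2, 0), (0, 8)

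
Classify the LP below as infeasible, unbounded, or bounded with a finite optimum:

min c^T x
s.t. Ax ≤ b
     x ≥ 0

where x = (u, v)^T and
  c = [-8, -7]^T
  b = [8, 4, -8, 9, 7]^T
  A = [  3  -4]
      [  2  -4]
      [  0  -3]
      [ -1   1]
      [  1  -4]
Feasible point: (0, 3) satisfies every constraint, so the LP is feasible.
Direction d = (1, 1): for each constraint row a, a·d ≤ 0 —
  (3)(1) + (-4)(1) = -1 ≤ 0
  (2)(1) + (-4)(1) = -2 ≤ 0
  (0)(1) + (-3)(1) = -3 ≤ 0
  (-1)(1) + (1)(1) = 0 ≤ 0
  (1)(1) + (-4)(1) = -3 ≤ 0
and d ≥ 0, so (0, 3) + t·d stays feasible for every t ≥ 0. Along this ray z = -8u - 7v changes by -15 per unit t, so z → −∞.

Unbounded: there is a feasible ray along which z → −∞.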